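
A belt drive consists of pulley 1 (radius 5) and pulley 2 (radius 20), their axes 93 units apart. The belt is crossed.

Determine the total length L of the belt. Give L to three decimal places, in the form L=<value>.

L=271.302

crossed belt: β = asin((r1+r2)/C) = asin(25/93) = 15.5939°
wrap1 = wrap2 = π + 2β = 211.1878°
tangent length = C·cosβ = 89.5768
L = (r1+r2)·wrap + 2·C·cosβ = 25·3.6859 + 2·89.5768 = 271.3016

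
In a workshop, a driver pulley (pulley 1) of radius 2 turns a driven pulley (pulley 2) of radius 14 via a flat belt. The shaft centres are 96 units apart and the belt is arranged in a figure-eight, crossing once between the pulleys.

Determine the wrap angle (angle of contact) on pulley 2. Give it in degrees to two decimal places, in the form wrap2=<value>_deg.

crossed belt: β = asin((r1+r2)/C) = asin(16/96) = 9.5941°
wrap1 = wrap2 = π + 2β = 199.1881°

wrap2=199.19_deg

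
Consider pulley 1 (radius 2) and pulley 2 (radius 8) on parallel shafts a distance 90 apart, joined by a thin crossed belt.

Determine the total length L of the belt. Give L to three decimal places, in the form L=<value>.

L=212.528

crossed belt: β = asin((r1+r2)/C) = asin(10/90) = 6.3794°
wrap1 = wrap2 = π + 2β = 192.7587°
tangent length = C·cosβ = 89.4427
L = (r1+r2)·wrap + 2·C·cosβ = 10·3.3643 + 2·89.4427 = 212.5282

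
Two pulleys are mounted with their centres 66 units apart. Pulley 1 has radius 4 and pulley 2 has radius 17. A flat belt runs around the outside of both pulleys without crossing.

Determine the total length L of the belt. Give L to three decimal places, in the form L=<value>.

L=200.542

open belt: β = asin((r2−r1)/C) = asin(13/66) = 11.3598°
wrap1 = π − 2β = 157.2804°
wrap2 = π + 2β = 202.7196°
tangent length = C·cosβ = 64.7070
L = r1·wrap1 + r2·wrap2 + 2·C·cosβ = 4·2.7451 + 17·3.5381 + 2·64.7070 = 200.5424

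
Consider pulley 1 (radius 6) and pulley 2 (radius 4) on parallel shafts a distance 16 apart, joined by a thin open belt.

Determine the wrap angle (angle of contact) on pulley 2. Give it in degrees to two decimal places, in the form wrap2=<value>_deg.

open belt: β = asin((r2−r1)/C) = asin(-2/16) = -7.1808°
wrap1 = π − 2β = 194.3615°
wrap2 = π + 2β = 165.6385°

wrap2=165.64_deg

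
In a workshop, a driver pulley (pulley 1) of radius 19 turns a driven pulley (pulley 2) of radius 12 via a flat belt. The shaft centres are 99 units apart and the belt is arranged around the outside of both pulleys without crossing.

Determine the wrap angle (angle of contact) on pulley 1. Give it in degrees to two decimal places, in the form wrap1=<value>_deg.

open belt: β = asin((r2−r1)/C) = asin(-7/99) = -4.0546°
wrap1 = π − 2β = 188.1092°
wrap2 = π + 2β = 171.8908°

wrap1=188.11_deg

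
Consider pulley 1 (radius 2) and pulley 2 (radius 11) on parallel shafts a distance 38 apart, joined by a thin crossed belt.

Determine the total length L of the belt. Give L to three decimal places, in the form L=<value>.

crossed belt: β = asin((r1+r2)/C) = asin(13/38) = 20.0052°
wrap1 = wrap2 = π + 2β = 220.0104°
tangent length = C·cosβ = 35.7071
L = (r1+r2)·wrap + 2·C·cosβ = 13·3.8399 + 2·35.7071 = 121.3331

L=121.333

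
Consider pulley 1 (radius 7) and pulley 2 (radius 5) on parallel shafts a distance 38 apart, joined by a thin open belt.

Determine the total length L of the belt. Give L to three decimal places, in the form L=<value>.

open belt: β = asin((r2−r1)/C) = asin(-2/38) = -3.0170°
wrap1 = π − 2β = 186.0339°
wrap2 = π + 2β = 173.9661°
tangent length = C·cosβ = 37.9473
L = r1·wrap1 + r2·wrap2 + 2·C·cosβ = 7·3.2469 + 5·3.0363 + 2·37.9473 = 113.8044

L=113.804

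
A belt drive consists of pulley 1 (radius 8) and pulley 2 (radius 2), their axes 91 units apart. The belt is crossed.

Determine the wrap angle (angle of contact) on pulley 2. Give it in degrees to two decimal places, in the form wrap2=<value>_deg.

crossed belt: β = asin((r1+r2)/C) = asin(10/91) = 6.3090°
wrap1 = wrap2 = π + 2β = 192.6180°

wrap2=192.62_deg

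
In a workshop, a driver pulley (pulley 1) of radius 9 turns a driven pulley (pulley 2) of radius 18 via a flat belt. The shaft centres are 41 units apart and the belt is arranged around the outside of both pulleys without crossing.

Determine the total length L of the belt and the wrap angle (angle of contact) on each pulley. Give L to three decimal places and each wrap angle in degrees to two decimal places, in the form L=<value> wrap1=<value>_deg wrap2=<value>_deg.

L=168.807 wrap1=154.64_deg wrap2=205.36_deg

open belt: β = asin((r2−r1)/C) = asin(9/41) = 12.6804°
wrap1 = π − 2β = 154.6392°
wrap2 = π + 2β = 205.3608°
tangent length = C·cosβ = 40.0000
L = r1·wrap1 + r2·wrap2 + 2·C·cosβ = 9·2.6990 + 18·3.5842 + 2·40.0000 = 168.8067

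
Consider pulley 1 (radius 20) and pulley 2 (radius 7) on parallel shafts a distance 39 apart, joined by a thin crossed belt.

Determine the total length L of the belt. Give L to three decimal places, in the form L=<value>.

crossed belt: β = asin((r1+r2)/C) = asin(27/39) = 43.8131°
wrap1 = wrap2 = π + 2β = 267.6261°
tangent length = C·cosβ = 28.1425
L = (r1+r2)·wrap + 2·C·cosβ = 27·4.6710 + 2·28.1425 = 182.4008

L=182.401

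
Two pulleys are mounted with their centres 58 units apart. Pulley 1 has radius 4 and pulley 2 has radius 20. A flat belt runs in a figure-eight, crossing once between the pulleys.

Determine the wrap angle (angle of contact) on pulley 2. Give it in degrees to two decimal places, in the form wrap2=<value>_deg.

crossed belt: β = asin((r1+r2)/C) = asin(24/58) = 24.4433°
wrap1 = wrap2 = π + 2β = 228.8867°

wrap2=228.89_deg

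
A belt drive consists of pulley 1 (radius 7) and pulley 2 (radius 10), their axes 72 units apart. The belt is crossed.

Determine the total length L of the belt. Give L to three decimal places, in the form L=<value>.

L=201.440

crossed belt: β = asin((r1+r2)/C) = asin(17/72) = 13.6571°
wrap1 = wrap2 = π + 2β = 207.3143°
tangent length = C·cosβ = 69.9643
L = (r1+r2)·wrap + 2·C·cosβ = 17·3.6183 + 2·69.9643 = 201.4399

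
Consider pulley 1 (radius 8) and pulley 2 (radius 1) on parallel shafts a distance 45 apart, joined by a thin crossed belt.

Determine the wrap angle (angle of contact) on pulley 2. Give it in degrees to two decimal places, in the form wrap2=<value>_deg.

crossed belt: β = asin((r1+r2)/C) = asin(9/45) = 11.5370°
wrap1 = wrap2 = π + 2β = 203.0739°

wrap2=203.07_deg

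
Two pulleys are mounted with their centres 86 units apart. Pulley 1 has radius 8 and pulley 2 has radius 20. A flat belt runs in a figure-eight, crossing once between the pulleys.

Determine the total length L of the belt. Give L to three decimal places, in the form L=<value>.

L=269.164

crossed belt: β = asin((r1+r2)/C) = asin(28/86) = 19.0008°
wrap1 = wrap2 = π + 2β = 218.0016°
tangent length = C·cosβ = 81.3142
L = (r1+r2)·wrap + 2·C·cosβ = 28·3.8048 + 2·81.3142 = 269.1641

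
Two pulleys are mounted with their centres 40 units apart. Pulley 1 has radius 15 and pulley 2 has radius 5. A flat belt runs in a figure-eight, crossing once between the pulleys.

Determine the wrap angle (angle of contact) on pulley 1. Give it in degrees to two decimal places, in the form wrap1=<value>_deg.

crossed belt: β = asin((r1+r2)/C) = asin(20/40) = 30.0000°
wrap1 = wrap2 = π + 2β = 240.0000°

wrap1=240.00_deg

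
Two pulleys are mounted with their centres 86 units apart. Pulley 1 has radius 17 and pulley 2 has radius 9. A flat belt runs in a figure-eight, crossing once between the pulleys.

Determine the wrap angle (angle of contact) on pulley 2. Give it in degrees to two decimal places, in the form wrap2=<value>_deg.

crossed belt: β = asin((r1+r2)/C) = asin(26/86) = 17.5973°
wrap1 = wrap2 = π + 2β = 215.1947°

wrap2=215.19_deg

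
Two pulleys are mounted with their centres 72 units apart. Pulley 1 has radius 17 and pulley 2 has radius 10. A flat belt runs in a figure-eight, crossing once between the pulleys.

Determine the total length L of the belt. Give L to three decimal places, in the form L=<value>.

L=239.072

crossed belt: β = asin((r1+r2)/C) = asin(27/72) = 22.0243°
wrap1 = wrap2 = π + 2β = 224.0486°
tangent length = C·cosβ = 66.7458
L = (r1+r2)·wrap + 2·C·cosβ = 27·3.9104 + 2·66.7458 = 239.0720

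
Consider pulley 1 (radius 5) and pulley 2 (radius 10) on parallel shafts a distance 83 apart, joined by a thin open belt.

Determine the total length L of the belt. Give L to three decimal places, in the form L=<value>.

open belt: β = asin((r2−r1)/C) = asin(5/83) = 3.4536°
wrap1 = π − 2β = 173.0927°
wrap2 = π + 2β = 186.9073°
tangent length = C·cosβ = 82.8493
L = r1·wrap1 + r2·wrap2 + 2·C·cosβ = 5·3.0210 + 10·3.2621 + 2·82.8493 = 213.4252

L=213.425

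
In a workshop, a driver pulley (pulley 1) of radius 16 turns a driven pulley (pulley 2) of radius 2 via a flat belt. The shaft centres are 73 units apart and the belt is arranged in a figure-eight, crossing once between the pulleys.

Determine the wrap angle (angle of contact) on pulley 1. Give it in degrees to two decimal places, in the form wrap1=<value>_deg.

crossed belt: β = asin((r1+r2)/C) = asin(18/73) = 14.2750°
wrap1 = wrap2 = π + 2β = 208.5499°

wrap1=208.55_deg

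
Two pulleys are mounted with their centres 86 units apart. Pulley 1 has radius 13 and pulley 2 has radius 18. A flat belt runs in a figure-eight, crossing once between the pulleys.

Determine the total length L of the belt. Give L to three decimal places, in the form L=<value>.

L=280.690

crossed belt: β = asin((r1+r2)/C) = asin(31/86) = 21.1288°
wrap1 = wrap2 = π + 2β = 222.2575°
tangent length = C·cosβ = 80.2185
L = (r1+r2)·wrap + 2·C·cosβ = 31·3.8791 + 2·80.2185 = 280.6898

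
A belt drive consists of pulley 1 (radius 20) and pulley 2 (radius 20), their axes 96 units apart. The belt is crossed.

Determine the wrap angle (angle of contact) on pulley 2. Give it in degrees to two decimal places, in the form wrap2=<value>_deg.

crossed belt: β = asin((r1+r2)/C) = asin(40/96) = 24.6243°
wrap1 = wrap2 = π + 2β = 229.2486°

wrap2=229.25_deg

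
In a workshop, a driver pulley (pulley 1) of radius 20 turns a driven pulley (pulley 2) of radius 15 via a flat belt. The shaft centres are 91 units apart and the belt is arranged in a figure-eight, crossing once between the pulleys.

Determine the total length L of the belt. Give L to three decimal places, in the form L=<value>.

crossed belt: β = asin((r1+r2)/C) = asin(35/91) = 22.6199°
wrap1 = wrap2 = π + 2β = 225.2397°
tangent length = C·cosβ = 84.0000
L = (r1+r2)·wrap + 2·C·cosβ = 35·3.9312 + 2·84.0000 = 305.5911

L=305.591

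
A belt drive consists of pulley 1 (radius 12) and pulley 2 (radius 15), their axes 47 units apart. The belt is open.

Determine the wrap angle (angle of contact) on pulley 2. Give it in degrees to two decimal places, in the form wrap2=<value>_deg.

wrap2=187.32_deg

open belt: β = asin((r2−r1)/C) = asin(3/47) = 3.6597°
wrap1 = π − 2β = 172.6807°
wrap2 = π + 2β = 187.3193°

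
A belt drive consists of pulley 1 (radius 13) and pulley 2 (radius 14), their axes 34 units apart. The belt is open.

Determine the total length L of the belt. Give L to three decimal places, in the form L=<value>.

open belt: β = asin((r2−r1)/C) = asin(1/34) = 1.6854°
wrap1 = π − 2β = 176.6292°
wrap2 = π + 2β = 183.3708°
tangent length = C·cosβ = 33.9853
L = r1·wrap1 + r2·wrap2 + 2·C·cosβ = 13·3.0828 + 14·3.2004 + 2·33.9853 = 152.8524

L=152.852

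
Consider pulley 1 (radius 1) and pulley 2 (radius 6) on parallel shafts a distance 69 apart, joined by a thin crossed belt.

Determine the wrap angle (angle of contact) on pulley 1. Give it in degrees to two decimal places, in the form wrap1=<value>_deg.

crossed belt: β = asin((r1+r2)/C) = asin(7/69) = 5.8226°
wrap1 = wrap2 = π + 2β = 191.6453°

wrap1=191.65_deg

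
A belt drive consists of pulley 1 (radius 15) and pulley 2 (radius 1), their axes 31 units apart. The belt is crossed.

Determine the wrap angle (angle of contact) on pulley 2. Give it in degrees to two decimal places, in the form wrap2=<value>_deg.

crossed belt: β = asin((r1+r2)/C) = asin(16/31) = 31.0730°
wrap1 = wrap2 = π + 2β = 242.1459°

wrap2=242.15_deg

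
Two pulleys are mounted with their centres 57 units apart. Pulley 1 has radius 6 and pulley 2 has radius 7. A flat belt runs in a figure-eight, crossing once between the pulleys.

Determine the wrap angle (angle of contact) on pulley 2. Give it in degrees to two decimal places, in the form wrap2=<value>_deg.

wrap2=206.37_deg

crossed belt: β = asin((r1+r2)/C) = asin(13/57) = 13.1835°
wrap1 = wrap2 = π + 2β = 206.3670°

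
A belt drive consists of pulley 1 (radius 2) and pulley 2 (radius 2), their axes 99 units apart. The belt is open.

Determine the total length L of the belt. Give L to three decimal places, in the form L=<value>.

L=210.566

open belt: β = asin((r2−r1)/C) = asin(0/99) = 0.0000°
wrap1 = π − 2β = 180.0000°
wrap2 = π + 2β = 180.0000°
tangent length = C·cosβ = 99.0000
L = r1·wrap1 + r2·wrap2 + 2·C·cosβ = 2·3.1416 + 2·3.1416 + 2·99.0000 = 210.5664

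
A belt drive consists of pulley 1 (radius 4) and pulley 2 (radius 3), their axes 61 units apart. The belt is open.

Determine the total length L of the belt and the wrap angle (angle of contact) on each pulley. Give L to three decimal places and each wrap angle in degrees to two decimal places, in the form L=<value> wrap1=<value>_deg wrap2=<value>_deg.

L=144.008 wrap1=181.88_deg wrap2=178.12_deg

open belt: β = asin((r2−r1)/C) = asin(-1/61) = -0.9393°
wrap1 = π − 2β = 181.8786°
wrap2 = π + 2β = 178.1214°
tangent length = C·cosβ = 60.9918
L = r1·wrap1 + r2·wrap2 + 2·C·cosβ = 4·3.1744 + 3·3.1088 + 2·60.9918 = 144.0075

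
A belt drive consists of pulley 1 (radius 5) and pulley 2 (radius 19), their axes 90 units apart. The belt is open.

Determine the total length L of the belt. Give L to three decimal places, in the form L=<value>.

L=257.580

open belt: β = asin((r2−r1)/C) = asin(14/90) = 8.9490°
wrap1 = π − 2β = 162.1020°
wrap2 = π + 2β = 197.8980°
tangent length = C·cosβ = 88.9044
L = r1·wrap1 + r2·wrap2 + 2·C·cosβ = 5·2.8292 + 19·3.4540 + 2·88.9044 = 257.5804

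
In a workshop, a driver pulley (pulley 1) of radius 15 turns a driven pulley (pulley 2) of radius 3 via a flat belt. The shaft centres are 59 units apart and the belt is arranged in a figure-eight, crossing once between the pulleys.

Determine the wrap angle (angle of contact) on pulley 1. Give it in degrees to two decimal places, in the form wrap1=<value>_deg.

wrap1=215.53_deg

crossed belt: β = asin((r1+r2)/C) = asin(18/59) = 17.7633°
wrap1 = wrap2 = π + 2β = 215.5265°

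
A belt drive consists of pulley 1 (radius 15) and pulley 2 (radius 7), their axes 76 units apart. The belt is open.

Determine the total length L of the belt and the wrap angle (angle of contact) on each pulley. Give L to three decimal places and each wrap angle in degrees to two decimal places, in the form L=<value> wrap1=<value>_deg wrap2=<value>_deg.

L=221.958 wrap1=192.08_deg wrap2=167.92_deg

open belt: β = asin((r2−r1)/C) = asin(-8/76) = -6.0423°
wrap1 = π − 2β = 192.0847°
wrap2 = π + 2β = 167.9153°
tangent length = C·cosβ = 75.5778
L = r1·wrap1 + r2·wrap2 + 2·C·cosβ = 15·3.3525 + 7·2.9307 + 2·75.5778 = 221.9579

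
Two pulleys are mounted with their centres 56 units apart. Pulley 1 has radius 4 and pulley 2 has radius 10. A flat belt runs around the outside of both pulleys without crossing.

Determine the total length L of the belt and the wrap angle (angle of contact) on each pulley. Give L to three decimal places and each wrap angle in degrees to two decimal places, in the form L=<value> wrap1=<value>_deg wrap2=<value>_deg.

L=156.626 wrap1=167.70_deg wrap2=192.30_deg

open belt: β = asin((r2−r1)/C) = asin(6/56) = 6.1506°
wrap1 = π − 2β = 167.6987°
wrap2 = π + 2β = 192.3013°
tangent length = C·cosβ = 55.6776
L = r1·wrap1 + r2·wrap2 + 2·C·cosβ = 4·2.9269 + 10·3.3563 + 2·55.6776 = 156.6258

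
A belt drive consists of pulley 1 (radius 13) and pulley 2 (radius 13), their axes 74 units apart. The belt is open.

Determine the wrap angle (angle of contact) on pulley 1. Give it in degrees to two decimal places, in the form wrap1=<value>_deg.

open belt: β = asin((r2−r1)/C) = asin(0/74) = 0.0000°
wrap1 = π − 2β = 180.0000°
wrap2 = π + 2β = 180.0000°

wrap1=180.00_deg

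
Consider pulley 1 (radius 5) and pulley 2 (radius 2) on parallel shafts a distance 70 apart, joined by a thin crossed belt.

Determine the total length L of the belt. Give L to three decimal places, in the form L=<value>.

L=162.692

crossed belt: β = asin((r1+r2)/C) = asin(7/70) = 5.7392°
wrap1 = wrap2 = π + 2β = 191.4783°
tangent length = C·cosβ = 69.6491
L = (r1+r2)·wrap + 2·C·cosβ = 7·3.3419 + 2·69.6491 = 162.6917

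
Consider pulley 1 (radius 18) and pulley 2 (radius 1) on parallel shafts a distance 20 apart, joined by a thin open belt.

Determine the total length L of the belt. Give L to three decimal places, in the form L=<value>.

open belt: β = asin((r2−r1)/C) = asin(-17/20) = -58.2117°
wrap1 = π − 2β = 296.4233°
wrap2 = π + 2β = 63.5767°
tangent length = C·cosβ = 10.5357
L = r1·wrap1 + r2·wrap2 + 2·C·cosβ = 18·5.1736 + 1·1.1096 + 2·10.5357 = 115.3051

L=115.305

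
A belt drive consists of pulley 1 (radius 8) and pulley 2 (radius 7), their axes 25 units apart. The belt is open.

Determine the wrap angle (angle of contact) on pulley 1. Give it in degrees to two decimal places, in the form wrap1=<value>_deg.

open belt: β = asin((r2−r1)/C) = asin(-1/25) = -2.2924°
wrap1 = π − 2β = 184.5849°
wrap2 = π + 2β = 175.4151°

wrap1=184.58_deg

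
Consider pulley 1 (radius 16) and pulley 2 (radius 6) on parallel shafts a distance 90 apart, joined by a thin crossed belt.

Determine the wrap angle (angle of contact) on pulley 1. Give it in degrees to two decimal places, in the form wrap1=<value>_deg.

wrap1=208.30_deg

crossed belt: β = asin((r1+r2)/C) = asin(22/90) = 14.1490°
wrap1 = wrap2 = π + 2β = 208.2980°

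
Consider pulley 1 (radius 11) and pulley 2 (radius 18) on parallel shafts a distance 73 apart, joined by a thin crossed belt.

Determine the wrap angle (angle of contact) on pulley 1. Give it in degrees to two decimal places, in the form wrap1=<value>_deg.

crossed belt: β = asin((r1+r2)/C) = asin(29/73) = 23.4070°
wrap1 = wrap2 = π + 2β = 226.8140°

wrap1=226.81_deg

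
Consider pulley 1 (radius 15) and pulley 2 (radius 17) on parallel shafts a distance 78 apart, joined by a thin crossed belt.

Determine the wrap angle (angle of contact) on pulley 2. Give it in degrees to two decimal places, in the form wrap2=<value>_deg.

wrap2=228.44_deg

crossed belt: β = asin((r1+r2)/C) = asin(32/78) = 24.2209°
wrap1 = wrap2 = π + 2β = 228.4419°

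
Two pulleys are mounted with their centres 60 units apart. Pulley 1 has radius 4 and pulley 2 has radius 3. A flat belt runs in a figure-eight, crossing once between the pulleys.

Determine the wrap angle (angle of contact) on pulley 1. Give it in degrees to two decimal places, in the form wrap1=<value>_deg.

wrap1=193.40_deg

crossed belt: β = asin((r1+r2)/C) = asin(7/60) = 6.6998°
wrap1 = wrap2 = π + 2β = 193.3995°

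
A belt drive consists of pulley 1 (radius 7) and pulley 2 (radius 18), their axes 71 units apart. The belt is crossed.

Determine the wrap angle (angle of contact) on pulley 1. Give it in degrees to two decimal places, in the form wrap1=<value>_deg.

wrap1=221.23_deg

crossed belt: β = asin((r1+r2)/C) = asin(25/71) = 20.6166°
wrap1 = wrap2 = π + 2β = 221.2332°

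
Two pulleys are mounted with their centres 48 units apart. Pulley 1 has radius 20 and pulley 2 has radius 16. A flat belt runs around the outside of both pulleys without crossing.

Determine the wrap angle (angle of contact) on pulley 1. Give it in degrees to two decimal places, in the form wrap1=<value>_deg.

open belt: β = asin((r2−r1)/C) = asin(-4/48) = -4.7802°
wrap1 = π − 2β = 189.5604°
wrap2 = π + 2β = 170.4396°

wrap1=189.56_deg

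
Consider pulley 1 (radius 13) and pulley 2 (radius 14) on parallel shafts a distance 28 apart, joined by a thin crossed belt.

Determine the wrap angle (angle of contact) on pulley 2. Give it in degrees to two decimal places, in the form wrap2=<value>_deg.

crossed belt: β = asin((r1+r2)/C) = asin(27/28) = 74.6411°
wrap1 = wrap2 = π + 2β = 329.2822°

wrap2=329.28_deg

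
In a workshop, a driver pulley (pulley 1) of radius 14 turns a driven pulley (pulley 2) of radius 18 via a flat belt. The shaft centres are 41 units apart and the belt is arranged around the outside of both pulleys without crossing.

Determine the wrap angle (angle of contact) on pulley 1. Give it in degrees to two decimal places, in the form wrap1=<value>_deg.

wrap1=168.80_deg

open belt: β = asin((r2−r1)/C) = asin(4/41) = 5.5987°
wrap1 = π − 2β = 168.8025°
wrap2 = π + 2β = 191.1975°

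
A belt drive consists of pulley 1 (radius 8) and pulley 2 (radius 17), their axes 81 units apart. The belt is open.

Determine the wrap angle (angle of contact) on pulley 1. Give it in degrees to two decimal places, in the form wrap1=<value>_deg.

wrap1=167.24_deg

open belt: β = asin((r2−r1)/C) = asin(9/81) = 6.3794°
wrap1 = π − 2β = 167.2413°
wrap2 = π + 2β = 192.7587°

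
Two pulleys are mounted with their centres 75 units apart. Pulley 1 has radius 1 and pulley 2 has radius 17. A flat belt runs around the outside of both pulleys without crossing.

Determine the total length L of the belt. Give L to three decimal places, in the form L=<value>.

L=209.975

open belt: β = asin((r2−r1)/C) = asin(16/75) = 12.3178°
wrap1 = π − 2β = 155.3645°
wrap2 = π + 2β = 204.6355°
tangent length = C·cosβ = 73.2735
L = r1·wrap1 + r2·wrap2 + 2·C·cosβ = 1·2.7116 + 17·3.5716 + 2·73.2735 = 209.9751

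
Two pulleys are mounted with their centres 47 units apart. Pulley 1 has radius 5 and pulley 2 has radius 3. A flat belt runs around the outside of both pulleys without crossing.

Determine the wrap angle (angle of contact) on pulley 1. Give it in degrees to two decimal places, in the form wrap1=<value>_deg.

wrap1=184.88_deg

open belt: β = asin((r2−r1)/C) = asin(-2/47) = -2.4389°
wrap1 = π − 2β = 184.8777°
wrap2 = π + 2β = 175.1223°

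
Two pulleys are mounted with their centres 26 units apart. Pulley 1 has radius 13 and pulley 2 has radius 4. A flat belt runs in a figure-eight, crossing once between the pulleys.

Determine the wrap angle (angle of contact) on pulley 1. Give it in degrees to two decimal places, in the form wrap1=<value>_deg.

wrap1=261.66_deg

crossed belt: β = asin((r1+r2)/C) = asin(17/26) = 40.8322°
wrap1 = wrap2 = π + 2β = 261.6644°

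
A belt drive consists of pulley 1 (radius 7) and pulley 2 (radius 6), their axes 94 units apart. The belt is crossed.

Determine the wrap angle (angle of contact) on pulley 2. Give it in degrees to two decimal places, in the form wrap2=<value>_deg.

wrap2=195.90_deg

crossed belt: β = asin((r1+r2)/C) = asin(13/94) = 7.9494°
wrap1 = wrap2 = π + 2β = 195.8987°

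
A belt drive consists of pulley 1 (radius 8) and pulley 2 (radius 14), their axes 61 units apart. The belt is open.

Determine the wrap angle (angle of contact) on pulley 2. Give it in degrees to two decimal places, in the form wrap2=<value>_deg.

open belt: β = asin((r2−r1)/C) = asin(6/61) = 5.6448°
wrap1 = π − 2β = 168.7104°
wrap2 = π + 2β = 191.2896°

wrap2=191.29_deg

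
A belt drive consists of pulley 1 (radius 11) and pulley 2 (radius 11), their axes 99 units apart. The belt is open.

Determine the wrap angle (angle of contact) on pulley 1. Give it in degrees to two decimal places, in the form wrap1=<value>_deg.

open belt: β = asin((r2−r1)/C) = asin(0/99) = 0.0000°
wrap1 = π − 2β = 180.0000°
wrap2 = π + 2β = 180.0000°

wrap1=180.00_deg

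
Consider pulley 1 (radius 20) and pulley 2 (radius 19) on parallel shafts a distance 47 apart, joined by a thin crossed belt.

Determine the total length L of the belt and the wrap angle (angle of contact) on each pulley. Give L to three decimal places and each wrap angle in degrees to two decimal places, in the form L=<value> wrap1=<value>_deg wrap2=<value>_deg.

L=251.322 wrap1=292.15_deg wrap2=292.15_deg

crossed belt: β = asin((r1+r2)/C) = asin(39/47) = 56.0769°
wrap1 = wrap2 = π + 2β = 292.1538°
tangent length = C·cosβ = 26.2298
L = (r1+r2)·wrap + 2·C·cosβ = 39·5.0990 + 2·26.2298 = 251.3223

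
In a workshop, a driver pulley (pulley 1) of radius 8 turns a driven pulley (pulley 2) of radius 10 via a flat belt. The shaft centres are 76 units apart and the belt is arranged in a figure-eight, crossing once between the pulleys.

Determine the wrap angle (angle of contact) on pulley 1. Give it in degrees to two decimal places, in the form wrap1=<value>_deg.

wrap1=207.40_deg

crossed belt: β = asin((r1+r2)/C) = asin(18/76) = 13.7002°
wrap1 = wrap2 = π + 2β = 207.4005°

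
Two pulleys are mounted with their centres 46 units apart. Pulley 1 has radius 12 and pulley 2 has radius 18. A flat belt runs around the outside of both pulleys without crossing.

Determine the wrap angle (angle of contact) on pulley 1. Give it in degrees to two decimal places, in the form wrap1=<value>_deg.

wrap1=165.01_deg

open belt: β = asin((r2−r1)/C) = asin(6/46) = 7.4947°
wrap1 = π − 2β = 165.0106°
wrap2 = π + 2β = 194.9894°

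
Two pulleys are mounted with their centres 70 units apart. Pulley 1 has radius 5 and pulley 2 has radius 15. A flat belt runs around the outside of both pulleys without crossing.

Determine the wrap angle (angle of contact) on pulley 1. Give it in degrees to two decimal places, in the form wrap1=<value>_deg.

open belt: β = asin((r2−r1)/C) = asin(10/70) = 8.2132°
wrap1 = π − 2β = 163.5736°
wrap2 = π + 2β = 196.4264°

wrap1=163.57_deg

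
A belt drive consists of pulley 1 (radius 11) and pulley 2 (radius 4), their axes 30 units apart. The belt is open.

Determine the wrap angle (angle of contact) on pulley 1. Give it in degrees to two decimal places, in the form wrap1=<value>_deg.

wrap1=206.99_deg

open belt: β = asin((r2−r1)/C) = asin(-7/30) = -13.4934°
wrap1 = π − 2β = 206.9868°
wrap2 = π + 2β = 153.0132°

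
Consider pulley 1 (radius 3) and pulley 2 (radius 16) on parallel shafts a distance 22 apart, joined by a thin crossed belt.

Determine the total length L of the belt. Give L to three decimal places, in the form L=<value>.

crossed belt: β = asin((r1+r2)/C) = asin(19/22) = 59.7274°
wrap1 = wrap2 = π + 2β = 299.4547°
tangent length = C·cosβ = 11.0905
L = (r1+r2)·wrap + 2·C·cosβ = 19·5.2265 + 2·11.0905 = 121.4840

L=121.484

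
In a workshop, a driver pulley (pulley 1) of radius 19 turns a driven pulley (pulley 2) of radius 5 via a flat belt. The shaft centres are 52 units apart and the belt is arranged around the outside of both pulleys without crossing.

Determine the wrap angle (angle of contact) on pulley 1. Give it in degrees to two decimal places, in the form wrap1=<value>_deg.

wrap1=211.24_deg

open belt: β = asin((r2−r1)/C) = asin(-14/52) = -15.6185°
wrap1 = π − 2β = 211.2370°
wrap2 = π + 2β = 148.7630°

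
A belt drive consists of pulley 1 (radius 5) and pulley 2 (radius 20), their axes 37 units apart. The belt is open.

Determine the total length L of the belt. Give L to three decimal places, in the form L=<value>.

open belt: β = asin((r2−r1)/C) = asin(15/37) = 23.9165°
wrap1 = π − 2β = 132.1669°
wrap2 = π + 2β = 227.8331°
tangent length = C·cosβ = 33.8231
L = r1·wrap1 + r2·wrap2 + 2·C·cosβ = 5·2.3067 + 20·3.9764 + 2·33.8231 = 158.7086

L=158.709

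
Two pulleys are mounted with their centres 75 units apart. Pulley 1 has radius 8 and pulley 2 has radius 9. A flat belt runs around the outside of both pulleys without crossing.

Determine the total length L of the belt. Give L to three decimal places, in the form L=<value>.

open belt: β = asin((r2−r1)/C) = asin(1/75) = 0.7640°
wrap1 = π − 2β = 178.4721°
wrap2 = π + 2β = 181.5279°
tangent length = C·cosβ = 74.9933
L = r1·wrap1 + r2·wrap2 + 2·C·cosβ = 8·3.1149 + 9·3.1683 + 2·74.9933 = 203.4204

L=203.420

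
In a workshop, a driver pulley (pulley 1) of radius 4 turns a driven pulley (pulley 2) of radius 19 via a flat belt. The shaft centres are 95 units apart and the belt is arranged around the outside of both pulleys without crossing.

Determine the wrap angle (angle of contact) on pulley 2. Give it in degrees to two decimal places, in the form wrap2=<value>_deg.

open belt: β = asin((r2−r1)/C) = asin(15/95) = 9.0847°
wrap1 = π − 2β = 161.8306°
wrap2 = π + 2β = 198.1694°

wrap2=198.17_deg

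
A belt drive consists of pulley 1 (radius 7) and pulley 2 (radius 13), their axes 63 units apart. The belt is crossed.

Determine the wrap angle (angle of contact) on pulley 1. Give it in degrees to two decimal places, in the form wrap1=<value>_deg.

wrap1=217.02_deg

crossed belt: β = asin((r1+r2)/C) = asin(20/63) = 18.5094°
wrap1 = wrap2 = π + 2β = 217.0188°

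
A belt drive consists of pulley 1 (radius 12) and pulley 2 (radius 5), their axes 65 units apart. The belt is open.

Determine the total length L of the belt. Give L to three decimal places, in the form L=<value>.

open belt: β = asin((r2−r1)/C) = asin(-7/65) = -6.1823°
wrap1 = π − 2β = 192.3646°
wrap2 = π + 2β = 167.6354°
tangent length = C·cosβ = 64.6220
L = r1·wrap1 + r2·wrap2 + 2·C·cosβ = 12·3.3574 + 5·2.9258 + 2·64.6220 = 184.1617

L=184.162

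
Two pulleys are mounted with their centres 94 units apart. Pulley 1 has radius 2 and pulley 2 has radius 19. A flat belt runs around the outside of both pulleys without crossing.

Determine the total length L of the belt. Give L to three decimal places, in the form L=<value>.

open belt: β = asin((r2−r1)/C) = asin(17/94) = 10.4193°
wrap1 = π − 2β = 159.1613°
wrap2 = π + 2β = 200.8387°
tangent length = C·cosβ = 92.4500
L = r1·wrap1 + r2·wrap2 + 2·C·cosβ = 2·2.7779 + 19·3.5053 + 2·92.4500 = 257.0564

L=257.056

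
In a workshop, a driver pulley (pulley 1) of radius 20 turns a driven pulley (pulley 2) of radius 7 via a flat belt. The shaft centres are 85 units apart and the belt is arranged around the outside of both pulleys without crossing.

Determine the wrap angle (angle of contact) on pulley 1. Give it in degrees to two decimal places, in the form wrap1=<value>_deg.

wrap1=197.59_deg

open belt: β = asin((r2−r1)/C) = asin(-13/85) = -8.7974°
wrap1 = π − 2β = 197.5948°
wrap2 = π + 2β = 162.4052°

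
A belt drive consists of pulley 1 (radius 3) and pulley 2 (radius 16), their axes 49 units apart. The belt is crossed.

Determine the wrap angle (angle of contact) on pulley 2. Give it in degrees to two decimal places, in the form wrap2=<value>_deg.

crossed belt: β = asin((r1+r2)/C) = asin(19/49) = 22.8149°
wrap1 = wrap2 = π + 2β = 225.6298°

wrap2=225.63_deg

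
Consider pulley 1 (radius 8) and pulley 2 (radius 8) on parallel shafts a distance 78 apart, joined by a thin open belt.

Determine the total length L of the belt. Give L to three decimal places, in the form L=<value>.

open belt: β = asin((r2−r1)/C) = asin(0/78) = 0.0000°
wrap1 = π − 2β = 180.0000°
wrap2 = π + 2β = 180.0000°
tangent length = C·cosβ = 78.0000
L = r1·wrap1 + r2·wrap2 + 2·C·cosβ = 8·3.1416 + 8·3.1416 + 2·78.0000 = 206.2655

L=206.265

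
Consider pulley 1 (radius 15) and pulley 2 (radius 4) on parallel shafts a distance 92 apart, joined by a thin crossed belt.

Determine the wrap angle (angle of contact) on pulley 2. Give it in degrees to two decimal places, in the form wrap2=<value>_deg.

crossed belt: β = asin((r1+r2)/C) = asin(19/92) = 11.9186°
wrap1 = wrap2 = π + 2β = 203.8372°

wrap2=203.84_deg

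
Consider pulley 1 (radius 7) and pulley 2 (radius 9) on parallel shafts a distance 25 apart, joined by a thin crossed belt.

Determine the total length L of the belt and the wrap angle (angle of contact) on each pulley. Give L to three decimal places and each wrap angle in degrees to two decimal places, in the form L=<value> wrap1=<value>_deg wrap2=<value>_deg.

crossed belt: β = asin((r1+r2)/C) = asin(16/25) = 39.7918°
wrap1 = wrap2 = π + 2β = 259.5836°
tangent length = C·cosβ = 19.2094
L = (r1+r2)·wrap + 2·C·cosβ = 16·4.5306 + 2·19.2094 = 110.9082

L=110.908 wrap1=259.58_deg wrap2=259.58_deg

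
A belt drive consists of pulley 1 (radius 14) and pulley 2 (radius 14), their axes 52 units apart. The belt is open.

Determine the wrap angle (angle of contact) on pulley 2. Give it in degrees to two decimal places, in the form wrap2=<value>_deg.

wrap2=180.00_deg

open belt: β = asin((r2−r1)/C) = asin(0/52) = 0.0000°
wrap1 = π − 2β = 180.0000°
wrap2 = π + 2β = 180.0000°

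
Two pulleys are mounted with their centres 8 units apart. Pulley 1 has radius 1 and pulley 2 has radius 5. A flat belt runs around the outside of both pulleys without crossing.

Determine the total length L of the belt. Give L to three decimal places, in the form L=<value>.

open belt: β = asin((r2−r1)/C) = asin(4/8) = 30.0000°
wrap1 = π − 2β = 120.0000°
wrap2 = π + 2β = 240.0000°
tangent length = C·cosβ = 6.9282
L = r1·wrap1 + r2·wrap2 + 2·C·cosβ = 1·2.0944 + 5·4.1888 + 2·6.9282 = 36.8948

L=36.895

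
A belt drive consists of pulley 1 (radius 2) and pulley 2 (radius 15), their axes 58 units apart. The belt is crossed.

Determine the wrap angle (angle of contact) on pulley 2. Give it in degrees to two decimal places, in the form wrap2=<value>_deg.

crossed belt: β = asin((r1+r2)/C) = asin(17/58) = 17.0438°
wrap1 = wrap2 = π + 2β = 214.0877°

wrap2=214.09_deg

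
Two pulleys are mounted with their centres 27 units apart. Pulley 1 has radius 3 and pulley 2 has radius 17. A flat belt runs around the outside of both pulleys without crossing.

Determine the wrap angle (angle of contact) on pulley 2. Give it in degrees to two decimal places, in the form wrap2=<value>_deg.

wrap2=242.47_deg

open belt: β = asin((r2−r1)/C) = asin(14/27) = 31.2329°
wrap1 = π − 2β = 117.5341°
wrap2 = π + 2β = 242.4659°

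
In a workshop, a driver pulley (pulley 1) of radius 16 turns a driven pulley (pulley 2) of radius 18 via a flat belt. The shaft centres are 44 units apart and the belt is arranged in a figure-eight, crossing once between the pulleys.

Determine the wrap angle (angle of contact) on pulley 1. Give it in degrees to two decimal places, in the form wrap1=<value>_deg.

crossed belt: β = asin((r1+r2)/C) = asin(34/44) = 50.5994°
wrap1 = wrap2 = π + 2β = 281.1989°

wrap1=281.20_deg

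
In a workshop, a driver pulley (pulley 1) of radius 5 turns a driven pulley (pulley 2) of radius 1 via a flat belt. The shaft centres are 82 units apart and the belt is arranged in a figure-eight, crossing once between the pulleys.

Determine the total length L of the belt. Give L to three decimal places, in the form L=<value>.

crossed belt: β = asin((r1+r2)/C) = asin(6/82) = 4.1961°
wrap1 = wrap2 = π + 2β = 188.3922°
tangent length = C·cosβ = 81.7802
L = (r1+r2)·wrap + 2·C·cosβ = 6·3.2881 + 2·81.7802 = 183.2888

L=183.289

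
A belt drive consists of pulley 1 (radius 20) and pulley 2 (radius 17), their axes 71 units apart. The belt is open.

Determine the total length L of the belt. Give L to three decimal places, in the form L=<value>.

open belt: β = asin((r2−r1)/C) = asin(-3/71) = -2.4217°
wrap1 = π − 2β = 184.8433°
wrap2 = π + 2β = 175.1567°
tangent length = C·cosβ = 70.9366
L = r1·wrap1 + r2·wrap2 + 2·C·cosβ = 20·3.2261 + 17·3.0571 + 2·70.9366 = 258.3657

L=258.366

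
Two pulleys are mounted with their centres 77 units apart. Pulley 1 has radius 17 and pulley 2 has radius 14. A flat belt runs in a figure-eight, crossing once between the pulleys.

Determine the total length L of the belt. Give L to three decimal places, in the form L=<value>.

crossed belt: β = asin((r1+r2)/C) = asin(31/77) = 23.7407°
wrap1 = wrap2 = π + 2β = 227.4813°
tangent length = C·cosβ = 70.4840
L = (r1+r2)·wrap + 2·C·cosβ = 31·3.9703 + 2·70.4840 = 264.0473

L=264.047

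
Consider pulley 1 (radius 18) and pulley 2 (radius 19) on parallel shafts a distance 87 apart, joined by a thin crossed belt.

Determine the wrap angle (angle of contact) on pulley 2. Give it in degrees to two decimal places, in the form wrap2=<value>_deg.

wrap2=230.34_deg

crossed belt: β = asin((r1+r2)/C) = asin(37/87) = 25.1689°
wrap1 = wrap2 = π + 2β = 230.3377°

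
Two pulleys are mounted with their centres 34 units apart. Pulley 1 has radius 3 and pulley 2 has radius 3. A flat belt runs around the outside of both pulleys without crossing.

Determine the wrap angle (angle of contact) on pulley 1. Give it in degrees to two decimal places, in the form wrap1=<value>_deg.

open belt: β = asin((r2−r1)/C) = asin(0/34) = 0.0000°
wrap1 = π − 2β = 180.0000°
wrap2 = π + 2β = 180.0000°

wrap1=180.00_deg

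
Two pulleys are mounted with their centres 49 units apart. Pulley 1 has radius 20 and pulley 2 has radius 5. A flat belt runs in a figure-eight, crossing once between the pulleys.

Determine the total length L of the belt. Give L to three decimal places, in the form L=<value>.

L=189.596

crossed belt: β = asin((r1+r2)/C) = asin(25/49) = 30.6774°
wrap1 = wrap2 = π + 2β = 241.3548°
tangent length = C·cosβ = 42.1426
L = (r1+r2)·wrap + 2·C·cosβ = 25·4.2124 + 2·42.1426 = 189.5961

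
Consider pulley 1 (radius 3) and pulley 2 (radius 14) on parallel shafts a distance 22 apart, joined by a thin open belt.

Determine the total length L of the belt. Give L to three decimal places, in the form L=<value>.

open belt: β = asin((r2−r1)/C) = asin(11/22) = 30.0000°
wrap1 = π − 2β = 120.0000°
wrap2 = π + 2β = 240.0000°
tangent length = C·cosβ = 19.0526
L = r1·wrap1 + r2·wrap2 + 2·C·cosβ = 3·2.0944 + 14·4.1888 + 2·19.0526 = 103.0314

L=103.031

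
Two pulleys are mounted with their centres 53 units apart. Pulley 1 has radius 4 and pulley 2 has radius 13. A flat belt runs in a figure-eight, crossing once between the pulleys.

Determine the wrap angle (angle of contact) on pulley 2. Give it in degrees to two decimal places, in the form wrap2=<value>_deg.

crossed belt: β = asin((r1+r2)/C) = asin(17/53) = 18.7086°
wrap1 = wrap2 = π + 2β = 217.4171°

wrap2=217.42_deg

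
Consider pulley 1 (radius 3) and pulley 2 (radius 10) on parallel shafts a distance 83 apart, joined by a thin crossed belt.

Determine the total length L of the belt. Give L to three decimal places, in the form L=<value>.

crossed belt: β = asin((r1+r2)/C) = asin(13/83) = 9.0111°
wrap1 = wrap2 = π + 2β = 198.0223°
tangent length = C·cosβ = 81.9756
L = (r1+r2)·wrap + 2·C·cosβ = 13·3.4561 + 2·81.9756 = 208.8810

L=208.881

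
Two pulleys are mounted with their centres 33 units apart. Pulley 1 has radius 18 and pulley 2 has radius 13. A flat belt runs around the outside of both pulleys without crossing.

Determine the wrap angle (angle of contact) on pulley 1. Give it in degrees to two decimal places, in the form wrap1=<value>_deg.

wrap1=197.43_deg

open belt: β = asin((r2−r1)/C) = asin(-5/33) = -8.7147°
wrap1 = π − 2β = 197.4295°
wrap2 = π + 2β = 162.5705°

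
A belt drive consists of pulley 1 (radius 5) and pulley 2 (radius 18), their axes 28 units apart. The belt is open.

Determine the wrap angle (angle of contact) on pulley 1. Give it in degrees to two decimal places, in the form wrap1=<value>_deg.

wrap1=124.67_deg

open belt: β = asin((r2−r1)/C) = asin(13/28) = 27.6640°
wrap1 = π − 2β = 124.6720°
wrap2 = π + 2β = 235.3280°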